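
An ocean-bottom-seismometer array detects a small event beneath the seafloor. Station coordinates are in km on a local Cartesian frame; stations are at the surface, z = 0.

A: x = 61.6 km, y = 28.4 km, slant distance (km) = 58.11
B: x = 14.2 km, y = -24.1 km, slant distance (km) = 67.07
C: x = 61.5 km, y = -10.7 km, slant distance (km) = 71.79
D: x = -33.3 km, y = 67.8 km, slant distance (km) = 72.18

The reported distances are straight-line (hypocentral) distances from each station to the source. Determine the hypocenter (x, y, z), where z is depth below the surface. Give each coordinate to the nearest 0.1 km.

Each station gives a sphere (x−x_i)² + (y−y_i)² + z² = d_i² (stations at z=0).
Subtracting the A sphere from B and C: z² cancels, leaving linear equations in x and y:
-94.8 x − 105.0 y = -4940.28
-0.2 x − 78.2 y = -2481.41
Solving: x ≈ 17.015, y ≈ 31.688 km (keep extra digits for the depth step; rounded: 17.0, 31.7).
Then from the A sphere: z² = 58.11² − (x − 61.6)² − (y − 28.4)² with x = 17.015, y = 31.688, so z ≈ 37.123 ≈ 37.1 km.
Check against D (with the unrounded solution): distance 72.21 ≈ 72.18 km. ✓

(17.0, 31.7, 37.1)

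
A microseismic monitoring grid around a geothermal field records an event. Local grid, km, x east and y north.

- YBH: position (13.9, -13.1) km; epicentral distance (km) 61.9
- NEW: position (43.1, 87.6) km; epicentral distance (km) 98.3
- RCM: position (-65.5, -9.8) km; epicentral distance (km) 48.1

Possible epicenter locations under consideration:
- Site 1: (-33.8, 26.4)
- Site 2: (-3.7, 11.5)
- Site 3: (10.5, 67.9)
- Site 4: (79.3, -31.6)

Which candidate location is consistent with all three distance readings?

Site 1

For each candidate, compare |candidate − station| to the reported distance:
Site 1: residuals YBH 0.0, NEW 0.0, RCM 0.0 → max 0.0 km
Site 2: residuals YBH 31.7, NEW 9.0, RCM 17.3 → max 31.7 km
Site 3: residuals YBH 19.2, NEW 60.2, RCM 60.6 → max 60.6 km
Site 4: residuals YBH 6.1, NEW 26.3, RCM 98.3 → max 98.3 km
Only Site 1 has all residuals ≈ 0.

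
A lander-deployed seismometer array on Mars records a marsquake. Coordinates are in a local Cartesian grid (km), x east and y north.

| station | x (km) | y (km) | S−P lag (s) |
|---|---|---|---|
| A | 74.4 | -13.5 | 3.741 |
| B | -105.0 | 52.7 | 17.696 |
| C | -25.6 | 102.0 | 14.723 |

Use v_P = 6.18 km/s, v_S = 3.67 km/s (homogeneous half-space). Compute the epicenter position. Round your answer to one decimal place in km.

x ≈ 40.6 km, y ≈ -13.4 km

Distance from S−P lag: d = Δt · v_P v_S / (v_P − v_S) = Δt · (6.18·3.67)/(6.18−3.67) ≈ 9.0361·Δt.
So d_A = 33.80, d_B = 159.90, d_C = 133.04 km.
Circle about each station: (x − 74.4)² + (y + 13.5)² = 33.80²; (x + 105.0)² + (y − 52.7)² = 159.90²; (x + 25.6)² + (y − 102.0)² = 133.04².
Subtracting the A equation from the B and C equations removes the quadratic terms:
-358.8 x + 132.4 y = -16340.89
-200.0 x + 231.0 y = -11215.45
Solving the 2×2 system: x ≈ 40.6, y ≈ -13.4 km.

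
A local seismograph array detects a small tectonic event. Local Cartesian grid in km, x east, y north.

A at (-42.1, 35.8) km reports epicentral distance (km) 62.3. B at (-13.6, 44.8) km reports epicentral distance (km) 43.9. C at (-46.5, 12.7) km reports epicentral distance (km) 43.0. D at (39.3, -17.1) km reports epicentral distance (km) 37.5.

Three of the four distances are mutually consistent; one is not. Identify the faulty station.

Solve using three stations at a time. Using A, B, D (subtract circle equations pairwise → linear system) gives (x, y) ≈ (15.4, 11.8).
Distances from that point to each station vs reported:
  A: calculated 62.3 vs reported 62.3 → residual 0.0 km
  B: calculated 43.9 vs reported 43.9 → residual 0.0 km
  C: calculated 61.9 vs reported 43.0 → residual 18.9 km
  D: calculated 37.5 vs reported 37.5 → residual 0.0 km
A, B, D are mutually consistent (residuals ≈ 0); C is off by 18.9 km.

C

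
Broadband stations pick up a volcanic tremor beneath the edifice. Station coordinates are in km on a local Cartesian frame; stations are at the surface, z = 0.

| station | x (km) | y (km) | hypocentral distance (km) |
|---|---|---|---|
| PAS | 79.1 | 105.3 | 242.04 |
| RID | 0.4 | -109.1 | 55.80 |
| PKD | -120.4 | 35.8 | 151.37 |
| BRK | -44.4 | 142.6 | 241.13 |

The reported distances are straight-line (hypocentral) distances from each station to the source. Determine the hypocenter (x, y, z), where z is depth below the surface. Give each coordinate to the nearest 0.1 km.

(-51.4, -97.8, 17.4)

Each station gives a sphere (x−x_i)² + (y−y_i)² + z² = d_i² (stations at z=0).
Subtracting the PAS sphere from RID and PKD: z² cancels, leaving linear equations in x and y:
-157.4 x − 428.8 y = 50027.79
-399.0 x − 139.0 y = 34103.38
Solving: x ≈ -51.401, y ≈ -97.801 km (keep extra digits for the depth step; rounded: -51.4, -97.8).
Then from the PAS sphere: z² = 242.04² − (x − 79.1)² − (y − 105.3)² with x = -51.401, y = -97.801, so z ≈ 17.402 ≈ 17.4 km.
Check against BRK (with the unrounded solution): distance 241.13 ≈ 241.13 km. ✓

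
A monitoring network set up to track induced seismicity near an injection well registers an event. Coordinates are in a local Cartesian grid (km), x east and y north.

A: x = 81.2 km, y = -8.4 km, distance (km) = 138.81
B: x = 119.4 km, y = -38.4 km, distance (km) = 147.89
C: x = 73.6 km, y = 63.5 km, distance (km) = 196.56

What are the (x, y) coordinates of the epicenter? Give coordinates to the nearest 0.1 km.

x ≈ -6.5 km, y ≈ -116.0 km

Circle about each station: (x − 81.2)² + (y + 8.4)² = 138.81²; (x − 119.4)² + (y + 38.4)² = 147.89²; (x − 73.6)² + (y − 63.5)² = 196.56².
Subtracting the A equation from the B and C equations removes the quadratic terms:
76.4 x − 60.0 y = 6463.68
-15.2 x + 143.8 y = -16582.41
Solving the 2×2 system: x ≈ -6.5, y ≈ -116.0 km.
Check against A (with the unrounded x, y): √((x − 81.2)²+(y + 8.4)²) = 138.81 ≈ 138.81 km. ✓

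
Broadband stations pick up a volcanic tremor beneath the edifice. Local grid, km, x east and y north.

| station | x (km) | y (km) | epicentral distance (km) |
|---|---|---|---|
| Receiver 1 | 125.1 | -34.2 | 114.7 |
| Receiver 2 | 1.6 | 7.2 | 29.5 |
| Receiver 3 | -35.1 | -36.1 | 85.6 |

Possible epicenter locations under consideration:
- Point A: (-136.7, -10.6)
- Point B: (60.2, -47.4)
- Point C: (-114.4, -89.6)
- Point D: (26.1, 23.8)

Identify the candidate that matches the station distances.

Point D

For each candidate, compare |candidate − station| to the reported distance:
Point A: residuals Receiver 1 148.2, Receiver 2 109.9, Receiver 3 19.2 → max 148.2 km
Point B: residuals Receiver 1 48.5, Receiver 2 50.6, Receiver 3 10.4 → max 50.6 km
Point C: residuals Receiver 1 131.1, Receiver 2 121.6, Receiver 3 10.1 → max 131.1 km
Point D: residuals Receiver 1 0.0, Receiver 2 0.1, Receiver 3 0.0 → max 0.1 km
Only Point D has all residuals ≈ 0.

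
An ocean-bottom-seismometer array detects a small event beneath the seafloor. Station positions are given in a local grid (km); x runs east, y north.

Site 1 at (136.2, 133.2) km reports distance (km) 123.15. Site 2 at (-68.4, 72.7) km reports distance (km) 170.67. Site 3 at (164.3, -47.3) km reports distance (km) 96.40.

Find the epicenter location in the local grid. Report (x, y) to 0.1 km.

Circle about each station: (x − 136.2)² + (y − 133.2)² = 123.15²; (x + 68.4)² + (y − 72.7)² = 170.67²; (x − 164.3)² + (y + 47.3)² = 96.40².
Subtracting the Site 1 equation from the Site 2 and Site 3 equations removes the quadratic terms:
-409.2 x − 121.0 y = -40291.16
56.2 x − 361.0 y = -1187.94
Solving the 2×2 system: x ≈ 93.2, y ≈ 17.8 km.
Check against Site 1 (with the unrounded x, y): √((x − 136.2)²+(y − 133.2)²) = 123.15 ≈ 123.15 km. ✓

(93.2, 17.8)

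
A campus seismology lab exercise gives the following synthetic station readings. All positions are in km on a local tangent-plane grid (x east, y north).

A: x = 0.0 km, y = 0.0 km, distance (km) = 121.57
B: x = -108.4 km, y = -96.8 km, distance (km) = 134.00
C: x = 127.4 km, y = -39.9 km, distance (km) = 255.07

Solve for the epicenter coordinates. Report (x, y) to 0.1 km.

x ≈ -115.8 km, y ≈ 37.0 km

Circle about each station: x² + y² = 121.57²; (x + 108.4)² + (y + 96.8)² = 134.00²; (x − 127.4)² + (y + 39.9)² = 255.07².
Subtracting pairs of circle equations eliminates x²+y² and gives linear equations (the radical axes):
-216.8 x − 193.6 y = 17944.06
254.8 x − 79.8 y = -32458.67
Solving the 2×2 system: x ≈ -115.8, y ≈ 37.0 km.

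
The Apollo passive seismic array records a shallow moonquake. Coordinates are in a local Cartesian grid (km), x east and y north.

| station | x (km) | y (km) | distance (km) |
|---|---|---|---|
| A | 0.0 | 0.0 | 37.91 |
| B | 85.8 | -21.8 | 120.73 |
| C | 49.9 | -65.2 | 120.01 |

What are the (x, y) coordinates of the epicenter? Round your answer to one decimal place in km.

x ≈ -23.3 km, y ≈ 29.9 km

Circle about each station: x² + y² = 37.91²; (x − 85.8)² + (y + 21.8)² = 120.73²; (x − 49.9)² + (y + 65.2)² = 120.01².
Subtracting the A equation from the B and C equations removes the quadratic terms:
171.6 x − 43.6 y = -5301.68
99.8 x − 130.4 y = -6224.18
Solving the 2×2 system: x ≈ -23.3, y ≈ 29.9 km.
Check against A (with the unrounded x, y): √(x²+y²) = 37.91 ≈ 37.91 km. ✓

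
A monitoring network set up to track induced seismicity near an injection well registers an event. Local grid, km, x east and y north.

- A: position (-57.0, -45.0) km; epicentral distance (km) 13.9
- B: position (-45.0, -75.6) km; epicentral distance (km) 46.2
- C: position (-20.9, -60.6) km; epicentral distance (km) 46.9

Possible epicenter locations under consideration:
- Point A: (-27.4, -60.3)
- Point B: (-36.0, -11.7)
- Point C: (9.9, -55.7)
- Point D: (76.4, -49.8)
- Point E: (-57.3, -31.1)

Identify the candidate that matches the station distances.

For each candidate, compare |candidate − station| to the reported distance:
Point A: residuals A 19.4, B 22.9, C 40.4 → max 40.4 km
Point B: residuals A 25.5, B 18.3, C 4.3 → max 25.5 km
Point C: residuals A 53.9, B 12.2, C 15.7 → max 53.9 km
Point D: residuals A 119.6, B 77.9, C 51.0 → max 119.6 km
Point E: residuals A 0.0, B 0.0, C 0.0 → max 0.0 km
Only Point E has all residuals ≈ 0.

Point E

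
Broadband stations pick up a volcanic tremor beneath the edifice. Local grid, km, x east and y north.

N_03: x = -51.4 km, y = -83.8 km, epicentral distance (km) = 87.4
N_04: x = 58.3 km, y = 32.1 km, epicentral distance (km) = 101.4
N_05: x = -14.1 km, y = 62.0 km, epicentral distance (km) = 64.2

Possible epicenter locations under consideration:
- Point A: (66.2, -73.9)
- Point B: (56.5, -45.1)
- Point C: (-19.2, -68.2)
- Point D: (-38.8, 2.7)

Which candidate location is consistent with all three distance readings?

For each candidate, compare |candidate − station| to the reported distance:
Point A: residuals N_03 30.6, N_04 4.9, N_05 93.7 → max 93.7 km
Point B: residuals N_03 27.2, N_04 24.2, N_05 64.1 → max 64.1 km
Point C: residuals N_03 51.6, N_04 25.4, N_05 66.1 → max 66.1 km
Point D: residuals N_03 0.0, N_04 0.1, N_05 0.0 → max 0.1 km
Only Point D has all residuals ≈ 0.

Point D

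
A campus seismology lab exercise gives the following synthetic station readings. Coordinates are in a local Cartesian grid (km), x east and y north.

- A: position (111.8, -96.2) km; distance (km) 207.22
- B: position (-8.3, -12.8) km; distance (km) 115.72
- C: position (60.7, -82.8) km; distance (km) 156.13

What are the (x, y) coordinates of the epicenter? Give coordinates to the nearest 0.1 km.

x ≈ -95.3 km, y ≈ -89.1 km

Circle about each station: (x − 111.8)² + (y + 96.2)² = 207.22²; (x + 8.3)² + (y + 12.8)² = 115.72²; (x − 60.7)² + (y + 82.8)² = 156.13².
Subtracting pairs of circle equations eliminates x²+y² and gives linear equations (the radical axes):
-240.2 x + 166.8 y = 8028.06
-102.2 x + 26.8 y = 7350.20
Solving the 2×2 system: x ≈ -95.3, y ≈ -89.1 km.
Check against A (with the unrounded x, y): √((x − 111.8)²+(y + 96.2)²) = 207.20 ≈ 207.22 km. ✓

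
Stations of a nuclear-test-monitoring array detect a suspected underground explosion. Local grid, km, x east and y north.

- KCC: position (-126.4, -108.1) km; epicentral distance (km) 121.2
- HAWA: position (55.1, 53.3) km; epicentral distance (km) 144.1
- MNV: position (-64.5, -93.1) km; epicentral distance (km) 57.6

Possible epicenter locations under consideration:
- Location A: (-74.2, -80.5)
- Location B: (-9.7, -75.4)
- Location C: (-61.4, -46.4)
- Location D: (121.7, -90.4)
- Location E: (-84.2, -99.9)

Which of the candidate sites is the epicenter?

Location B

For each candidate, compare |candidate − station| to the reported distance:
Location A: residuals KCC 62.2, HAWA 42.0, MNV 41.7 → max 62.2 km
Location B: residuals KCC 0.0, HAWA 0.0, MNV 0.0 → max 0.0 km
Location C: residuals KCC 31.6, HAWA 9.2, MNV 10.8 → max 31.6 km
Location D: residuals KCC 127.5, HAWA 14.3, MNV 128.6 → max 128.6 km
Location E: residuals KCC 78.2, HAWA 63.0, MNV 36.8 → max 78.2 km
Only Location B has all residuals ≈ 0.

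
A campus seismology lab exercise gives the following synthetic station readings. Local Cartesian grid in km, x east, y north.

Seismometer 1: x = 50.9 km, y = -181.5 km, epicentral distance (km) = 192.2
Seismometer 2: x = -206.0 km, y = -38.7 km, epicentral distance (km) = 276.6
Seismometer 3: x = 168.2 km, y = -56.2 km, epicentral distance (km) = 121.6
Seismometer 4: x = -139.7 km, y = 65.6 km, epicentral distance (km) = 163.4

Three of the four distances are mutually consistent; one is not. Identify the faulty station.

Solve using three stations at a time. Using Seismometer 1, Seismometer 2, Seismometer 3 (subtract circle equations pairwise → linear system) gives (x, y) ≈ (66.3, 10.1).
Distances from that point to each station vs reported:
  Seismometer 1: calculated 192.2 vs reported 192.2 → residual 0.0 km
  Seismometer 2: calculated 276.6 vs reported 276.6 → residual 0.0 km
  Seismometer 3: calculated 121.6 vs reported 121.6 → residual 0.0 km
  Seismometer 4: calculated 213.3 vs reported 163.4 → residual 49.9 km
Seismometer 1, Seismometer 2, Seismometer 3 are mutually consistent (residuals ≈ 0); Seismometer 4 is off by 49.9 km.

Seismometer 4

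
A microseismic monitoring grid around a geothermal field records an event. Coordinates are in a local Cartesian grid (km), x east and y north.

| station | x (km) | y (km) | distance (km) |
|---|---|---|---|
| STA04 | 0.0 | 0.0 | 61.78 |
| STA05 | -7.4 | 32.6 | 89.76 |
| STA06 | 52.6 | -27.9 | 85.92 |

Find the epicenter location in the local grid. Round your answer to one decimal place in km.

Circle about each station: x² + y² = 61.78²; (x + 7.4)² + (y − 32.6)² = 89.76²; (x − 52.6)² + (y + 27.9)² = 85.92².
Subtracting pairs of circle equations eliminates x²+y² and gives linear equations (the radical axes):
-14.8 x + 65.2 y = -3122.57
105.2 x − 55.8 y = -20.31
Solving the 2×2 system: x ≈ -29.1, y ≈ -54.5 km.

(-29.1, -54.5)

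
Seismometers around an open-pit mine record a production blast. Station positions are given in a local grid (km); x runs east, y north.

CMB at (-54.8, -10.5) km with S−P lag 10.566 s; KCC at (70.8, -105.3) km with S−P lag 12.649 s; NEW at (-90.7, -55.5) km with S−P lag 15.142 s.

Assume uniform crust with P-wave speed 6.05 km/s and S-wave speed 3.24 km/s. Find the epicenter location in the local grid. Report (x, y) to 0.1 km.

Distance from S−P lag: d = Δt · v_P v_S / (v_P − v_S) = Δt · (6.05·3.24)/(6.05−3.24) ≈ 6.9758·Δt.
So d_CMB = 73.71, d_KCC = 88.24, d_NEW = 105.63 km.
Circle about each station: (x + 54.8)² + (y + 10.5)² = 73.71²; (x − 70.8)² + (y + 105.3)² = 88.24²; (x + 90.7)² + (y + 55.5)² = 105.63².
Subtracting pairs of circle equations eliminates x²+y² and gives linear equations (the radical axes):
251.2 x − 189.6 y = 10634.31
-71.8 x − 90.0 y = 2468.92
Solving the 2×2 system: x ≈ 13.5, y ≈ -38.2 km.

13.5 km east, -38.2 km north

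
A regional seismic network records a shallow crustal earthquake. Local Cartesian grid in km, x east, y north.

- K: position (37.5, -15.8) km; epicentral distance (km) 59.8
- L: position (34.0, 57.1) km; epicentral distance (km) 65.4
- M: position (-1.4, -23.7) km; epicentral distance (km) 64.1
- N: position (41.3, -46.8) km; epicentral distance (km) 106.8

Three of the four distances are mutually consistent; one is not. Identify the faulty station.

Solve using three stations at a time. Using L, M, N (subtract circle equations pairwise → linear system) gives (x, y) ≈ (-27.6, 34.9).
Distances from that point to each station vs reported:
  K: calculated 82.5 vs reported 59.8 → residual 22.7 km
  L: calculated 65.5 vs reported 65.4 → residual 0.1 km
  M: calculated 64.2 vs reported 64.1 → residual 0.1 km
  N: calculated 106.8 vs reported 106.8 → residual 0.0 km
L, M, N are mutually consistent (residuals ≈ 0); K is off by 22.7 km.

K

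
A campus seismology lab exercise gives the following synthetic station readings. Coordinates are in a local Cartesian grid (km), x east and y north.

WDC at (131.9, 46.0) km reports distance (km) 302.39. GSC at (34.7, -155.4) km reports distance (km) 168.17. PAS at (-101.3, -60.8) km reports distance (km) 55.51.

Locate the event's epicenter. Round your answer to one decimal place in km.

x ≈ -127.2 km, y ≈ -109.9 km

Circle about each station: (x − 131.9)² + (y − 46.0)² = 302.39²; (x − 34.7)² + (y + 155.4)² = 168.17²; (x + 101.3)² + (y + 60.8)² = 55.51².
Subtracting the WDC equation from the GSC and PAS equations removes the quadratic terms:
-194.4 x − 402.8 y = 68998.20
-466.4 x − 213.6 y = 82803.07
Solving the 2×2 system: x ≈ -127.2, y ≈ -109.9 km.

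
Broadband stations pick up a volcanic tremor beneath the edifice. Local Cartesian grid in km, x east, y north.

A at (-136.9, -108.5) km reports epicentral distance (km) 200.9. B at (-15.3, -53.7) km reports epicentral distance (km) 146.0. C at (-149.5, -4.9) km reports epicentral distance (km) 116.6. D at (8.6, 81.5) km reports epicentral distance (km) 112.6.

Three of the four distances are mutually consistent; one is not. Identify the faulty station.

D

Solve using three stations at a time. Using A, B, C (subtract circle equations pairwise → linear system) gives (x, y) ≈ (-71.0, 81.3).
Distances from that point to each station vs reported:
  A: calculated 200.9 vs reported 200.9 → residual 0.0 km
  B: calculated 146.0 vs reported 146.0 → residual 0.0 km
  C: calculated 116.6 vs reported 116.6 → residual 0.0 km
  D: calculated 79.6 vs reported 112.6 → residual 33.0 km
A, B, C are mutually consistent (residuals ≈ 0); D is off by 33.0 km.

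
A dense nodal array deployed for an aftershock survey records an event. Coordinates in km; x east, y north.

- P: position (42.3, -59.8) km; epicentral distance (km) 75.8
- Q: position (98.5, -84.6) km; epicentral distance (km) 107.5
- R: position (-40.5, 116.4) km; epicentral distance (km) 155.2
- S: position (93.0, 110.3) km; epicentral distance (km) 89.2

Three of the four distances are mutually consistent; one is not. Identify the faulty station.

P

Solve using three stations at a time. Using Q, R, S (subtract circle equations pairwise → linear system) gives (x, y) ≈ (82.5, 21.7).
Distances from that point to each station vs reported:
  P: calculated 90.9 vs reported 75.8 → residual 15.1 km
  Q: calculated 107.5 vs reported 107.5 → residual 0.0 km
  R: calculated 155.2 vs reported 155.2 → residual 0.0 km
  S: calculated 89.2 vs reported 89.2 → residual 0.0 km
Q, R, S are mutually consistent (residuals ≈ 0); P is off by 15.1 km.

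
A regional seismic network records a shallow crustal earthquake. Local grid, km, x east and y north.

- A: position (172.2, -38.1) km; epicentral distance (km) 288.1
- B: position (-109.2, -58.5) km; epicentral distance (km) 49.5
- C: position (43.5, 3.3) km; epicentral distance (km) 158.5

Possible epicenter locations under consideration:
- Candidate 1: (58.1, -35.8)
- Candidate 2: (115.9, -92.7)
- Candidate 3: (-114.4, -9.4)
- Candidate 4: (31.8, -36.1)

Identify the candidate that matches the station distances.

Candidate 3

For each candidate, compare |candidate − station| to the reported distance:
Candidate 1: residuals A 174.0, B 119.3, C 116.8 → max 174.0 km
Candidate 2: residuals A 209.7, B 178.2, C 38.3 → max 209.7 km
Candidate 3: residuals A 0.1, B 0.1, C 0.1 → max 0.1 km
Candidate 4: residuals A 147.7, B 93.3, C 117.4 → max 147.7 km
Only Candidate 3 has all residuals ≈ 0.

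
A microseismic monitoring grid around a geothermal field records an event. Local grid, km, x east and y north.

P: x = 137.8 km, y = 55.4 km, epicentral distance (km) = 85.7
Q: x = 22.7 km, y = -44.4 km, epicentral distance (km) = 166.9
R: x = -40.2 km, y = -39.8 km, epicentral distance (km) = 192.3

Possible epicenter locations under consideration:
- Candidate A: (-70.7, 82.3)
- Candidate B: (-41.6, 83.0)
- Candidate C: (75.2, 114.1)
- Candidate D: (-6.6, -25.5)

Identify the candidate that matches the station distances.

Candidate C

For each candidate, compare |candidate − station| to the reported distance:
Candidate A: residuals P 124.5, Q 9.5, R 66.4 → max 124.5 km
Candidate B: residuals P 95.8, Q 24.2, R 69.5 → max 95.8 km
Candidate C: residuals P 0.1, Q 0.1, R 0.1 → max 0.1 km
Candidate D: residuals P 79.8, Q 132.0, R 155.8 → max 155.8 km
Only Candidate C has all residuals ≈ 0.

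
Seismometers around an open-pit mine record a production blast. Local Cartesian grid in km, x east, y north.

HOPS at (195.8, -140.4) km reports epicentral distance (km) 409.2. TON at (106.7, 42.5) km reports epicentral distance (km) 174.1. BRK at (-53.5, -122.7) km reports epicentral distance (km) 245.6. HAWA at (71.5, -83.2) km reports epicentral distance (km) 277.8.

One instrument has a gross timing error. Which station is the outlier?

TON

Solve using three stations at a time. Using HOPS, BRK, HAWA (subtract circle equations pairwise → linear system) gives (x, y) ≈ (-126.4, 112.2).
Distances from that point to each station vs reported:
  HOPS: calculated 409.4 vs reported 409.2 → residual 0.2 km
  TON: calculated 243.3 vs reported 174.1 → residual 69.2 km
  BRK: calculated 245.9 vs reported 245.6 → residual 0.3 km
  HAWA: calculated 278.1 vs reported 277.8 → residual 0.3 km
HOPS, BRK, HAWA are mutually consistent (residuals ≈ 0); TON is off by 69.2 km.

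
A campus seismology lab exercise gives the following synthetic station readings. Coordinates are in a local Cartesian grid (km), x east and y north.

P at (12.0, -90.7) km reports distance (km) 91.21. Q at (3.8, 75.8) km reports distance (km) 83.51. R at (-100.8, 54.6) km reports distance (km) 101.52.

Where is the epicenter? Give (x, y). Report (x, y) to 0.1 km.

-18.4 km east, -4.7 km north

Circle about each station: (x − 12.0)² + (y + 90.7)² = 91.21²; (x − 3.8)² + (y − 75.8)² = 83.51²; (x + 100.8)² + (y − 54.6)² = 101.52².
Subtracting the P equation from the Q and R equations removes the quadratic terms:
-16.4 x + 333.0 y = -1265.07
-225.6 x + 290.6 y = 2784.26
Solving the 2×2 system: x ≈ -18.4, y ≈ -4.7 km.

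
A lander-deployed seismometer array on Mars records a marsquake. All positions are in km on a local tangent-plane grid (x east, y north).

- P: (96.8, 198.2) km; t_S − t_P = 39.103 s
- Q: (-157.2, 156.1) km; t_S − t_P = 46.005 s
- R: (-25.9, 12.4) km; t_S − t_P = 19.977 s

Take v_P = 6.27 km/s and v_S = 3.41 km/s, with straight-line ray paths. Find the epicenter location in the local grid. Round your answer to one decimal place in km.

x ≈ 79.3 km, y ≈ -93.6 km

Distance from S−P lag: d = Δt · v_P v_S / (v_P − v_S) = Δt · (6.27·3.41)/(6.27−3.41) ≈ 7.4758·Δt.
So d_P = 292.33, d_Q = 343.92, d_R = 149.34 km.
Circle about each station: (x − 96.8)² + (y − 198.2)² = 292.33²; (x + 157.2)² + (y − 156.1)² = 343.92²; (x + 25.9)² + (y − 12.4)² = 149.34².
Subtracting the P equation from the Q and R equations removes the quadratic terms:
-508.0 x − 84.2 y = -32398.57
-245.4 x − 371.6 y = 15325.48
Solving the 2×2 system: x ≈ 79.3, y ≈ -93.6 km.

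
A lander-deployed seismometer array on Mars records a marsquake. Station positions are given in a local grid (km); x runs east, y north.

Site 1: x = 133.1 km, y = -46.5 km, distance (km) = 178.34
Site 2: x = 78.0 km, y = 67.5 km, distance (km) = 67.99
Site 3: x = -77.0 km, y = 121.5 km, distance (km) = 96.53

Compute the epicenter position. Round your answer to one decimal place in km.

Circle about each station: (x − 133.1)² + (y + 46.5)² = 178.34²; (x − 78.0)² + (y − 67.5)² = 67.99²; (x + 77.0)² + (y − 121.5)² = 96.53².
Subtracting the Site 1 equation from the Site 2 and Site 3 equations removes the quadratic terms:
-110.2 x + 228.0 y = 17944.91
-420.2 x + 336.0 y = 23300.50
Solving the 2×2 system: x ≈ 12.2, y ≈ 84.6 km.
Check against Site 1 (with the unrounded x, y): √((x − 133.1)²+(y + 46.5)²) = 178.34 ≈ 178.34 km. ✓

x ≈ 12.2 km, y ≈ 84.6 km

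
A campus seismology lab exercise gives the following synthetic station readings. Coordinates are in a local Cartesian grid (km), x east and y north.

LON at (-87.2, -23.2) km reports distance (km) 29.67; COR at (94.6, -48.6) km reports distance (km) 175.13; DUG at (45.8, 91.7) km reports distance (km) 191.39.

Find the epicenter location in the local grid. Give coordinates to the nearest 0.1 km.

x ≈ -80.5 km, y ≈ -52.1 km

Circle about each station: (x + 87.2)² + (y + 23.2)² = 29.67²; (x − 94.6)² + (y + 48.6)² = 175.13²; (x − 45.8)² + (y − 91.7)² = 191.39².
Subtracting the LON equation from the COR and DUG equations removes the quadratic terms:
363.6 x − 50.8 y = -26621.17
266.0 x + 229.8 y = -33385.37
Solving the 2×2 system: x ≈ -80.5, y ≈ -52.1 km.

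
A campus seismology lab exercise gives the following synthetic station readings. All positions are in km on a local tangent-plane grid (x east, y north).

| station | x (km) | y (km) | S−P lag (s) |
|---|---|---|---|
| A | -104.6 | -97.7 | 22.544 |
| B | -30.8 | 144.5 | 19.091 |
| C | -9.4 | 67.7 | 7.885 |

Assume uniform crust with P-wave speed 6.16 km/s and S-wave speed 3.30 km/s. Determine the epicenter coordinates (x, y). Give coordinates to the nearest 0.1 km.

Distance from S−P lag: d = Δt · v_P v_S / (v_P − v_S) = Δt · (6.16·3.30)/(6.16−3.30) ≈ 7.1077·Δt.
So d_A = 160.24, d_B = 135.69, d_C = 56.04 km.
Circle about each station: (x + 104.6)² + (y + 97.7)² = 160.24²; (x + 30.8)² + (y − 144.5)² = 135.69²; (x + 9.4)² + (y − 67.7)² = 56.04².
Subtracting the A equation from the B and C equations removes the quadratic terms:
147.6 x + 484.4 y = 8607.52
190.4 x + 330.8 y = 6721.58
Solving the 2×2 system: x ≈ 9.4, y ≈ 14.9 km.

(9.4, 14.9)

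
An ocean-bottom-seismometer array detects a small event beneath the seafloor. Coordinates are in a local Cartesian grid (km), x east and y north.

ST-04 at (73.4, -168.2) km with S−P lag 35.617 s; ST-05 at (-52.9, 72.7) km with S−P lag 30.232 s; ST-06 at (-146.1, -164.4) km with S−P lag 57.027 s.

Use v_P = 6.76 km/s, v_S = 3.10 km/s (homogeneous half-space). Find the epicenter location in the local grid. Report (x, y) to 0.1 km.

Distance from S−P lag: d = Δt · v_P v_S / (v_P − v_S) = Δt · (6.76·3.10)/(6.76−3.10) ≈ 5.7257·Δt.
So d_ST-04 = 203.93, d_ST-05 = 173.10, d_ST-06 = 326.52 km.
Circle about each station: (x − 73.4)² + (y + 168.2)² = 203.93²; (x + 52.9)² + (y − 72.7)² = 173.10²; (x + 146.1)² + (y + 164.4)² = 326.52².
Subtracting the ST-04 equation from the ST-05 and ST-06 equations removes the quadratic terms:
-252.6 x + 481.8 y = -13971.27
-439.0 x + 7.6 y = -50334.10
Solving the 2×2 system: x ≈ 115.2, y ≈ 31.4 km.

115.2 km east, 31.4 km north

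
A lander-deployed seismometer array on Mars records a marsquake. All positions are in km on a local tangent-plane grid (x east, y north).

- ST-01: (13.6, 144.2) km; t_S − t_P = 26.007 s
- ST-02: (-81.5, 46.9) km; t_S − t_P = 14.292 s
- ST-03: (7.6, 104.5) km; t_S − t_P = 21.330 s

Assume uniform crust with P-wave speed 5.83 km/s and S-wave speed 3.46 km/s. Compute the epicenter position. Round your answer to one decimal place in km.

Distance from S−P lag: d = Δt · v_P v_S / (v_P − v_S) = Δt · (5.83·3.46)/(5.83−3.46) ≈ 8.5113·Δt.
So d_ST-01 = 221.35, d_ST-02 = 121.64, d_ST-03 = 181.55 km.
Circle about each station: (x − 13.6)² + (y − 144.2)² = 221.35²; (x + 81.5)² + (y − 46.9)² = 121.64²; (x − 7.6)² + (y − 104.5)² = 181.55².
Subtracting the ST-01 equation from the ST-02 and ST-03 equations removes the quadratic terms:
-190.2 x − 194.6 y = 22062.79
-12.0 x − 79.4 y = 6034.83
Solving the 2×2 system: x ≈ -45.2, y ≈ -69.2 km.

(-45.2, -69.2)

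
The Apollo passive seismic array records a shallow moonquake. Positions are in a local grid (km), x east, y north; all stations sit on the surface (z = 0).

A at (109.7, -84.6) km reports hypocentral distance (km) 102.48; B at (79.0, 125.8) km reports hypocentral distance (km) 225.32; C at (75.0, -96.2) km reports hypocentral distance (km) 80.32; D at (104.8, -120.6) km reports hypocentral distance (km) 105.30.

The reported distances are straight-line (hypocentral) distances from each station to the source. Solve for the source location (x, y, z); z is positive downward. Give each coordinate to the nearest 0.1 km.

x ≈ 31.9 km, y ≈ -84.2 km, depth ≈ 66.7 km

Each station gives a sphere (x−x_i)² + (y−y_i)² + z² = d_i² (stations at z=0).
Subtracting the A sphere from B and C: z² cancels, leaving linear equations in x and y:
-61.4 x + 420.8 y = -37391.56
-69.4 x − 23.2 y = -260.96
Solving: x ≈ 31.909, y ≈ -84.202 km (keep extra digits for the depth step; rounded: 31.9, -84.2).
Then from the A sphere: z² = 102.48² − (x − 109.7)² − (y + 84.6)² with x = 31.909, y = -84.202, so z ≈ 66.712 ≈ 66.7 km.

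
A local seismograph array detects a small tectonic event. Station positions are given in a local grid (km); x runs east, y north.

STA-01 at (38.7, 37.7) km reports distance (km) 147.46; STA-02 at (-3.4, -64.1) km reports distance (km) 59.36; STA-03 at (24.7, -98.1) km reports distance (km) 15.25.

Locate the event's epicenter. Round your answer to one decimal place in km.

Circle about each station: (x − 38.7)² + (y − 37.7)² = 147.46²; (x + 3.4)² + (y + 64.1)² = 59.36²; (x − 24.7)² + (y + 98.1)² = 15.25².
Subtracting pairs of circle equations eliminates x²+y² and gives linear equations (the radical axes):
-84.2 x − 203.6 y = 19422.23
-28.0 x − 271.6 y = 28826.61
Solving the 2×2 system: x ≈ 34.6, y ≈ -109.7 km.
Check against STA-01 (with the unrounded x, y): √((x − 38.7)²+(y − 37.7)²) = 147.46 ≈ 147.46 km. ✓

(34.6, -109.7)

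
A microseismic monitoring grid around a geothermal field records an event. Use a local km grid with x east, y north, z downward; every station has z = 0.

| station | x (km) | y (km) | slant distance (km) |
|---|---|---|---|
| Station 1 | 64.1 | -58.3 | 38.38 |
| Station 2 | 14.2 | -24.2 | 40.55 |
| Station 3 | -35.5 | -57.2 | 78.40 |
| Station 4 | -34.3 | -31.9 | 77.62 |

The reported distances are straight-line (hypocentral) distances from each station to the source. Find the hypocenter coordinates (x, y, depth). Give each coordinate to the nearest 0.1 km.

(37.9, -45.6, 25.0)

Each station gives a sphere (x−x_i)² + (y−y_i)² + z² = d_i² (stations at z=0).
Subtracting the Station 1 sphere from Station 2 and Station 3: z² cancels, leaving linear equations in x and y:
-99.8 x + 68.2 y = -6891.70
-199.2 x + 2.2 y = -7649.15
Solving: x ≈ 37.896, y ≈ -45.597 km (keep extra digits for the depth step; rounded: 37.9, -45.6).
Then from the Station 1 sphere: z² = 38.38² − (x − 64.1)² − (y + 58.3)² with x = 37.896, y = -45.597, so z ≈ 25.000 ≈ 25.0 km.
Check against Station 4 (with the unrounded solution): distance 77.62 ≈ 77.62 km. ✓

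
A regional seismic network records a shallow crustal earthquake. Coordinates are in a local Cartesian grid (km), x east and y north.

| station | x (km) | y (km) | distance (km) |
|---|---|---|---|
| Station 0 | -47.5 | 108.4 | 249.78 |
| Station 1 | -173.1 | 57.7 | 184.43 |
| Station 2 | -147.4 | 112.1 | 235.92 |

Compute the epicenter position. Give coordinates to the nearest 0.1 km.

Circle about each station: (x + 47.5)² + (y − 108.4)² = 249.78²; (x + 173.1)² + (y − 57.7)² = 184.43²; (x + 147.4)² + (y − 112.1)² = 235.92².
Subtracting the Station 0 equation from the Station 1 and Station 2 equations removes the quadratic terms:
-251.2 x − 101.4 y = 47661.71
-199.8 x + 7.4 y = 27018.16
Solving the 2×2 system: x ≈ -139.8, y ≈ -123.7 km.

x ≈ -139.8 km, y ≈ -123.7 km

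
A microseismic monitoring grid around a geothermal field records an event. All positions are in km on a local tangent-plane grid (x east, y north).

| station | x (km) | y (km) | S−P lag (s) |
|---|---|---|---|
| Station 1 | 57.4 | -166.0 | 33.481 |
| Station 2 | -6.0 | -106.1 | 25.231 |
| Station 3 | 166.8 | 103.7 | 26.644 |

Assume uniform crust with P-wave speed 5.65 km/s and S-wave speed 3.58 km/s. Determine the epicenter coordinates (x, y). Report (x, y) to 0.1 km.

Distance from S−P lag: d = Δt · v_P v_S / (v_P − v_S) = Δt · (5.65·3.58)/(5.65−3.58) ≈ 9.7715·Δt.
So d_Station 1 = 327.16, d_Station 2 = 246.54, d_Station 3 = 260.35 km.
Circle about each station: (x − 57.4)² + (y + 166.0)² = 327.16²; (x + 6.0)² + (y + 106.1)² = 246.54²; (x − 166.8)² + (y − 103.7)² = 260.35².
Subtracting the Station 1 equation from the Station 2 and Station 3 equations removes the quadratic terms:
-126.8 x + 119.8 y = 26694.14
218.8 x + 539.4 y = 46976.71
Solving the 2×2 system: x ≈ -92.7, y ≈ 124.7 km.

x ≈ -92.7 km, y ≈ 124.7 km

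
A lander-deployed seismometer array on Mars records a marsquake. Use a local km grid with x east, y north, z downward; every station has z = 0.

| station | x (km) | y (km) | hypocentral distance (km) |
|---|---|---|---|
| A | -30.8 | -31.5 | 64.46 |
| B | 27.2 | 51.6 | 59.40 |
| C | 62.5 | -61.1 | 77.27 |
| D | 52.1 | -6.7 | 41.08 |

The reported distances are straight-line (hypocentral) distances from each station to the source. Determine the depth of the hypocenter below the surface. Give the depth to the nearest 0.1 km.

Each station gives a sphere (x−x_i)² + (y−y_i)² + z² = d_i² (stations at z=0).
Subtracting the A sphere from B and C: z² cancels, leaving linear equations in x and y:
116.0 x + 166.2 y = 2088.24
186.6 x − 59.2 y = 3883.01
Solving: x ≈ 20.300, y ≈ -1.604 km (keep extra digits for the depth step; rounded: 20.3, -1.6).
Then from the A sphere: z² = 64.46² − (x + 30.8)² − (y + 31.5)² with x = 20.300, y = -1.604, so z ≈ 25.497 ≈ 25.5 km.

z ≈ 25.5 km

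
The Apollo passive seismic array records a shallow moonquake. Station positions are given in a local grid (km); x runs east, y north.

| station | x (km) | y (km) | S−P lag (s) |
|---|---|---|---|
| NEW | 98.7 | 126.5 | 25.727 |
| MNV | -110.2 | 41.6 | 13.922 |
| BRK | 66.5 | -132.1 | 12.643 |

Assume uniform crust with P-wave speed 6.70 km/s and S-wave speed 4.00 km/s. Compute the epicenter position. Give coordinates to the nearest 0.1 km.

Distance from S−P lag: d = Δt · v_P v_S / (v_P − v_S) = Δt · (6.70·4.00)/(6.70−4.00) ≈ 9.9259·Δt.
So d_NEW = 255.36, d_MNV = 138.19, d_BRK = 125.49 km.
Circle about each station: (x − 98.7)² + (y − 126.5)² = 255.36²; (x + 110.2)² + (y − 41.6)² = 138.19²; (x − 66.5)² + (y + 132.1)² = 125.49².
Subtracting pairs of circle equations eliminates x²+y² and gives linear equations (the radical axes):
-417.8 x − 169.8 y = 34242.91
-64.4 x − 517.2 y = 45589.71
Solving the 2×2 system: x ≈ -48.6, y ≈ -82.1 km.

-48.6 km east, -82.1 km north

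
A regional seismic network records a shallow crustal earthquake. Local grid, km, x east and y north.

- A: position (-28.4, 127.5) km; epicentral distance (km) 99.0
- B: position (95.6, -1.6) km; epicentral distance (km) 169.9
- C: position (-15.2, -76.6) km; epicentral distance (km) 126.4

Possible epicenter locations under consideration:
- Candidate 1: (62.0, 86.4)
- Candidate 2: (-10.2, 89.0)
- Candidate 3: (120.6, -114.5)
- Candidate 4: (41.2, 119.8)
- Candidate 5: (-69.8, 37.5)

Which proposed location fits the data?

Candidate 5

For each candidate, compare |candidate − station| to the reported distance:
Candidate 1: residuals A 0.3, B 75.7, C 54.0 → max 75.7 km
Candidate 2: residuals A 56.4, B 30.6, C 39.3 → max 56.4 km
Candidate 3: residuals A 185.2, B 54.3, C 14.6 → max 185.2 km
Candidate 4: residuals A 29.0, B 36.9, C 77.9 → max 77.9 km
Candidate 5: residuals A 0.1, B 0.1, C 0.1 → max 0.1 km
Only Candidate 5 has all residuals ≈ 0.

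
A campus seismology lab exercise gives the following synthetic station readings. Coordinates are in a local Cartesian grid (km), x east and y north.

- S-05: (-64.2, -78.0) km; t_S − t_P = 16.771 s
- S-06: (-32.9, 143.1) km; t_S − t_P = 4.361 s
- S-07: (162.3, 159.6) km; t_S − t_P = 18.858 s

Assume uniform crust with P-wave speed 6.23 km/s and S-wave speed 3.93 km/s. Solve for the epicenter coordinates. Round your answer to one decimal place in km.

x ≈ -28.4 km, y ≈ 96.9 km

Distance from S−P lag: d = Δt · v_P v_S / (v_P − v_S) = Δt · (6.23·3.93)/(6.23−3.93) ≈ 10.6452·Δt.
So d_S-05 = 178.53, d_S-06 = 46.42, d_S-07 = 200.75 km.
Circle about each station: (x + 64.2)² + (y + 78.0)² = 178.53²; (x + 32.9)² + (y − 143.1)² = 46.42²; (x − 162.3)² + (y − 159.6)² = 200.75².
Subtracting pairs of circle equations eliminates x²+y² and gives linear equations (the radical axes):
62.6 x + 442.2 y = 41072.52
453.0 x + 475.2 y = 33180.21
Solving the 2×2 system: x ≈ -28.4, y ≈ 96.9 km.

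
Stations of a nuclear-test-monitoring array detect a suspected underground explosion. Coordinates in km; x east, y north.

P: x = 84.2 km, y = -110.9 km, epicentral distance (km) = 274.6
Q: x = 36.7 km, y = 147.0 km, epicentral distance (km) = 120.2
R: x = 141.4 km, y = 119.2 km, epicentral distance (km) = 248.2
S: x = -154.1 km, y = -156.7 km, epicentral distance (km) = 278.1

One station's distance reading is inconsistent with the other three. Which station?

R

Solve using three stations at a time. Using P, Q, S (subtract circle equations pairwise → linear system) gives (x, y) ≈ (-77.9, 110.7).
Distances from that point to each station vs reported:
  P: calculated 274.6 vs reported 274.6 → residual 0.0 km
  Q: calculated 120.2 vs reported 120.2 → residual 0.0 km
  R: calculated 219.5 vs reported 248.2 → residual 28.7 km
  S: calculated 278.1 vs reported 278.1 → residual 0.0 km
P, Q, S are mutually consistent (residuals ≈ 0); R is off by 28.7 km.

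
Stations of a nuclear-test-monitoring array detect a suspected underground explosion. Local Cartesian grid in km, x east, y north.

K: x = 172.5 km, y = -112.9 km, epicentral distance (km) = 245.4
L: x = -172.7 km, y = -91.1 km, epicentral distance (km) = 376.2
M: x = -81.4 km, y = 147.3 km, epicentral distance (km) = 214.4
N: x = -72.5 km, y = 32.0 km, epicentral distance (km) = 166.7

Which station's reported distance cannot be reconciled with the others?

N

Solve using three stations at a time. Using K, L, M (subtract circle equations pairwise → linear system) gives (x, y) ≈ (132.3, 129.2).
Distances from that point to each station vs reported:
  K: calculated 245.4 vs reported 245.4 → residual 0.0 km
  L: calculated 376.2 vs reported 376.2 → residual 0.0 km
  M: calculated 214.4 vs reported 214.4 → residual 0.0 km
  N: calculated 226.7 vs reported 166.7 → residual 60.0 km
K, L, M are mutually consistent (residuals ≈ 0); N is off by 60.0 km.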